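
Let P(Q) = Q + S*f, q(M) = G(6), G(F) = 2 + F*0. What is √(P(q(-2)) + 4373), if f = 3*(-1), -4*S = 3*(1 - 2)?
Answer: √17491/2 ≈ 66.127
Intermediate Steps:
G(F) = 2 (G(F) = 2 + 0 = 2)
q(M) = 2
S = ¾ (S = -3*(1 - 2)/4 = -3*(-1)/4 = -¼*(-3) = ¾ ≈ 0.75000)
f = -3
P(Q) = -9/4 + Q (P(Q) = Q + (¾)*(-3) = Q - 9/4 = -9/4 + Q)
√(P(q(-2)) + 4373) = √((-9/4 + 2) + 4373) = √(-¼ + 4373) = √(17491/4) = √17491/2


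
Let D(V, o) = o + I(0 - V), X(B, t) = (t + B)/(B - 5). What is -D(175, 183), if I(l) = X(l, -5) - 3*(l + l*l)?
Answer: 91166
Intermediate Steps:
X(B, t) = (B + t)/(-5 + B)
I(l) = 1 - 3*l - 3*l² (I(l) = (l - 5)/(-5 + l) - 3*(l + l*l) = (-5 + l)/(-5 + l) - 3*(l + l²) = 1 + (-3*l - 3*l²) = 1 - 3*l - 3*l²)
D(V, o) = 1 + o - 3*V² + 3*V (D(V, o) = o + (1 - 3*(0 - V) - 3*(0 - V)²) = o + (1 - (-3)*V - 3*V²) = o + (1 + 3*V - 3*V²) = o + (1 - 3*V² + 3*V) = 1 + o - 3*V² + 3*V)
-D(175, 183) = -(1 + 183 - 3*175² + 3*175) = -(1 + 183 - 3*30625 + 525) = -(1 + 183 - 91875 + 525) = -1*(-91166) = 91166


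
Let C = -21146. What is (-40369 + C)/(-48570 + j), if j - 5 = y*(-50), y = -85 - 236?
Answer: 12303/6503 ≈ 1.8919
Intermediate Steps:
y = -321
j = 16055 (j = 5 - 321*(-50) = 5 + 16050 = 16055)
(-40369 + C)/(-48570 + j) = (-40369 - 21146)/(-48570 + 16055) = -61515/(-32515) = -61515*(-1/32515) = 12303/6503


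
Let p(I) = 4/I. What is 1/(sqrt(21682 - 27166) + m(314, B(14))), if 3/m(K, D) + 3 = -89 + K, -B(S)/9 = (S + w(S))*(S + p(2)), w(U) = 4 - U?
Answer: 74/30030385 - 10952*I*sqrt(1371)/30030385 ≈ 2.4642e-6 - 0.013504*I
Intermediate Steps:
B(S) = -72 - 36*S (B(S) = -9*(S + (4 - S))*(S + 4/2) = -36*(S + 4*(1/2)) = -36*(S + 2) = -36*(2 + S) = -9*(8 + 4*S) = -72 - 36*S)
m(K, D) = 3/(-92 + K) (m(K, D) = 3/(-3 + (-89 + K)) = 3/(-92 + K))
1/(sqrt(21682 - 27166) + m(314, B(14))) = 1/(sqrt(21682 - 27166) + 3/(-92 + 314)) = 1/(sqrt(-5484) + 3/222) = 1/(2*I*sqrt(1371) + 3*(1/222)) = 1/(2*I*sqrt(1371) + 1/74) = 1/(1/74 + 2*I*sqrt(1371))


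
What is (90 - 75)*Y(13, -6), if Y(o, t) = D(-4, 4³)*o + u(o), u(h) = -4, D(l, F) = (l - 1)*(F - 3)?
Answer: -59535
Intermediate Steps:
D(l, F) = (-1 + l)*(-3 + F)
Y(o, t) = -4 - 305*o (Y(o, t) = (3 - 1*4³ - 3*(-4) + 4³*(-4))*o - 4 = (3 - 1*64 + 12 + 64*(-4))*o - 4 = (3 - 64 + 12 - 256)*o - 4 = -305*o - 4 = -4 - 305*o)
(90 - 75)*Y(13, -6) = (90 - 75)*(-4 - 305*13) = 15*(-4 - 3965) = 15*(-3969) = -59535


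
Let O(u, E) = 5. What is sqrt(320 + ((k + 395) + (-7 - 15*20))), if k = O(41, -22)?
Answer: sqrt(413) ≈ 20.322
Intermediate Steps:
k = 5
sqrt(320 + ((k + 395) + (-7 - 15*20))) = sqrt(320 + ((5 + 395) + (-7 - 15*20))) = sqrt(320 + (400 + (-7 - 300))) = sqrt(320 + (400 - 307)) = sqrt(320 + 93) = sqrt(413)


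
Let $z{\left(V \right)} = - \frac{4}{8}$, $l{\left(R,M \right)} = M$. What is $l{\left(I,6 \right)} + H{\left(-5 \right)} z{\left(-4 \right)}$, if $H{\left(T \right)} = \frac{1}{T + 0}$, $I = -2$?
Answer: $\frac{61}{10} \approx 6.1$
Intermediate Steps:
$H{\left(T \right)} = \frac{1}{T}$
$z{\left(V \right)} = - \frac{1}{2}$ ($z{\left(V \right)} = \left(-4\right) \frac{1}{8} = - \frac{1}{2}$)
$l{\left(I,6 \right)} + H{\left(-5 \right)} z{\left(-4 \right)} = 6 + \frac{1}{-5} \left(- \frac{1}{2}\right) = 6 - - \frac{1}{10} = 6 + \frac{1}{10} = \frac{61}{10}$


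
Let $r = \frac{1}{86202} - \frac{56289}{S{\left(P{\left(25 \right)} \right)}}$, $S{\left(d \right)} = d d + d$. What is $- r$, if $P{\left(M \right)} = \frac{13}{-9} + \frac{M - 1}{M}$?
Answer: $- \frac{4235238950843}{18792036} \approx -2.2537 \cdot 10^{5}$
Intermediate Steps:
$P{\left(M \right)} = - \frac{13}{9} + \frac{-1 + M}{M}$ ($P{\left(M \right)} = 13 \left(- \frac{1}{9}\right) + \frac{-1 + M}{M} = - \frac{13}{9} + \frac{-1 + M}{M}$)
$S{\left(d \right)} = d + d^{2}$ ($S{\left(d \right)} = d^{2} + d = d + d^{2}$)
$r = \frac{4235238950843}{18792036}$ ($r = \frac{1}{86202} - \frac{56289}{\left(- \frac{4}{9} - \frac{1}{25}\right) \left(1 - \frac{109}{225}\right)} = \frac{1}{86202} - \frac{56289}{\left(- \frac{109}{225}\right) \left(1 - \frac{109}{225}\right)} = \frac{1}{86202} - \frac{56289}{\left(- \frac{109}{225}\right) \frac{116}{225}} = \frac{1}{86202} - \frac{56289}{- \frac{12644}{50625}} = \frac{1}{86202} - - \frac{98263125}{436} = \frac{1}{86202} + \frac{98263125}{436} = \frac{4235238950843}{18792036} \approx 2.2537 \cdot 10^{5}$)
$- r = \left(-1\right) \frac{4235238950843}{18792036} = - \frac{4235238950843}{18792036}$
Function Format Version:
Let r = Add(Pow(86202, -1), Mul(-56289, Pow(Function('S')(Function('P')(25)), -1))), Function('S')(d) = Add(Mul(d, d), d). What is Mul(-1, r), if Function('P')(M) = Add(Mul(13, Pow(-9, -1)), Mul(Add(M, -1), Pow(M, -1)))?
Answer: Rational(-4235238950843, 18792036) ≈ -2.2537e+5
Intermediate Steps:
Function('P')(M) = Add(Rational(-13, 9), Mul(Pow(M, -1), Add(-1, M))) (Function('P')(M) = Add(Mul(13, Rational(-1, 9)), Mul(Add(-1, M), Pow(M, -1))) = Add(Rational(-13, 9), Mul(Pow(M, -1), Add(-1, M))))
Function('S')(d) = Add(d, Pow(d, 2)) (Function('S')(d) = Add(Pow(d, 2), d) = Add(d, Pow(d, 2)))
r = Rational(4235238950843, 18792036) (r = Add(Pow(86202, -1), Mul(-56289, Pow(Mul(Add(Rational(-4, 9), Mul(-1, Pow(25, -1))), Add(1, Add(Rational(-4, 9), Mul(-1, Pow(25, -1))))), -1))) = Add(Rational(1, 86202), Mul(-56289, Pow(Mul(Add(Rational(-4, 9), Mul(-1, Rational(1, 25))), Add(1, Add(Rational(-4, 9), Mul(-1, Rational(1, 25))))), -1))) = Add(Rational(1, 86202), Mul(-56289, Pow(Mul(Add(Rational(-4, 9), Rational(-1, 25)), Add(1, Add(Rational(-4, 9), Rational(-1, 25)))), -1))) = Add(Rational(1, 86202), Mul(-56289, Pow(Mul(Rational(-109, 225), Add(1, Rational(-109, 225))), -1))) = Add(Rational(1, 86202), Mul(-56289, Pow(Mul(Rational(-109, 225), Rational(116, 225)), -1))) = Add(Rational(1, 86202), Mul(-56289, Pow(Rational(-12644, 50625), -1))) = Add(Rational(1, 86202), Mul(-56289, Rational(-50625, 12644))) = Add(Rational(1, 86202), Rational(98263125, 436)) = Rational(4235238950843, 18792036) ≈ 2.2537e+5)
Mul(-1, r) = Mul(-1, Rational(4235238950843, 18792036)) = Rational(-4235238950843, 18792036)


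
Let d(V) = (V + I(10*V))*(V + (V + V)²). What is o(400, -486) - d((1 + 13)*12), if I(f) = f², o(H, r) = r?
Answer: -319130828838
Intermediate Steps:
d(V) = (V + 4*V²)*(V + 100*V²) (d(V) = (V + (10*V)²)*(V + (V + V)²) = (V + 100*V²)*(V + (2*V)²) = (V + 100*V²)*(V + 4*V²) = (V + 4*V²)*(V + 100*V²))
o(400, -486) - d((1 + 13)*12) = -486 - ((1 + 13)*12)²*(1 + 104*((1 + 13)*12) + 400*((1 + 13)*12)²) = -486 - (14*12)²*(1 + 104*(14*12) + 400*(14*12)²) = -486 - 168²*(1 + 104*168 + 400*168²) = -486 - 28224*(1 + 17472 + 400*28224) = -486 - 28224*(1 + 17472 + 11289600) = -486 - 28224*11307073 = -486 - 1*319130828352 = -486 - 319130828352 = -319130828838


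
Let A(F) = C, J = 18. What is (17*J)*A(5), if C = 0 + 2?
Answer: 612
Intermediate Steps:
C = 2
A(F) = 2
(17*J)*A(5) = (17*18)*2 = 306*2 = 612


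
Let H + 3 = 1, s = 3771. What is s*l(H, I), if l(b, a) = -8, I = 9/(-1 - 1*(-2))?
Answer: -30168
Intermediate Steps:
H = -2 (H = -3 + 1 = -2)
I = 9 (I = 9/(-1 + 2) = 9/1 = 9*1 = 9)
s*l(H, I) = 3771*(-8) = -30168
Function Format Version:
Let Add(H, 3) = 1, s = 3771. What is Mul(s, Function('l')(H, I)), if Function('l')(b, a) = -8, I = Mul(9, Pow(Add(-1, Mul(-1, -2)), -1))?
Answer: -30168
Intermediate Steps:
H = -2 (H = Add(-3, 1) = -2)
I = 9 (I = Mul(9, Pow(Add(-1, 2), -1)) = Mul(9, Pow(1, -1)) = Mul(9, 1) = 9)
Mul(s, Function('l')(H, I)) = Mul(3771, -8) = -30168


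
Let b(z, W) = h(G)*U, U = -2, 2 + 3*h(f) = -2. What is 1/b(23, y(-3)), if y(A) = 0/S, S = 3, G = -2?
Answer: 3/8 ≈ 0.37500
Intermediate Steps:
h(f) = -4/3 (h(f) = -⅔ + (⅓)*(-2) = -⅔ - ⅔ = -4/3)
y(A) = 0 (y(A) = 0/3 = 0*(⅓) = 0)
b(z, W) = 8/3 (b(z, W) = -4/3*(-2) = 8/3)
1/b(23, y(-3)) = 1/(8/3) = 3/8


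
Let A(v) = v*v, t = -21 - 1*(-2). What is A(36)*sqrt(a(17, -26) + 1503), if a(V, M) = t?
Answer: 2592*sqrt(371) ≈ 49925.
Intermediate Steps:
t = -19 (t = -21 + 2 = -19)
a(V, M) = -19
A(v) = v**2
A(36)*sqrt(a(17, -26) + 1503) = 36**2*sqrt(-19 + 1503) = 1296*sqrt(1484) = 1296*(2*sqrt(371)) = 2592*sqrt(371)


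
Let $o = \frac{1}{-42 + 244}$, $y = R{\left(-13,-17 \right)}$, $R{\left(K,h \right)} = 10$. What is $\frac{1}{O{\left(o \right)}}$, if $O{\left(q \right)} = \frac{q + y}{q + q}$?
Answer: $\frac{2}{2021} \approx 0.00098961$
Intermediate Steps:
$y = 10$
$o = \frac{1}{202} \approx 0.0049505$
$O{\left(q \right)} = \frac{10 + q}{2 q}$ ($O{\left(q \right)} = \frac{q + 10}{q + q} = \frac{10 + q}{2 q}$)
$\frac{1}{O{\left(o \right)}} = \frac{1}{\frac{1}{2} \frac{1}{\frac{1}{202}} \left(10 + \frac{1}{202}\right)} = \frac{1}{\frac{1}{2} \cdot 202 \cdot \frac{2021}{202}} = \frac{1}{\frac{2021}{2}} = \frac{2}{2021}$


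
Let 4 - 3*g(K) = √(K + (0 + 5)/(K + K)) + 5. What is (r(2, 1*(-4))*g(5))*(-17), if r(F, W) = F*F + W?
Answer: 0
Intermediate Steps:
r(F, W) = W + F² (r(F, W) = F² + W = W + F²)
g(K) = -⅓ - √(K + 5/(2*K))/3 (g(K) = 4/3 - (√(K + (0 + 5)/(K + K)) + 5)/3 = 4/3 - (√(K + 5/((2*K))) + 5)/3 = 4/3 - (√(K + 5*(1/(2*K))) + 5)/3 = 4/3 - (√(K + 5/(2*K)) + 5)/3 = 4/3 - (5 + √(K + 5/(2*K)))/3 = 4/3 + (-5/3 - √(K + 5/(2*K))/3) = -⅓ - √(K + 5/(2*K))/3)
(r(2, 1*(-4))*g(5))*(-17) = ((1*(-4) + 2²)*(-⅓ - √2*√((5 + 2*5²)/5)/6))*(-17) = ((-4 + 4)*(-⅓ - √2*√((5 + 2*25)/5)/6))*(-17) = (0*(-⅓ - √2*√((5 + 50)/5)/6))*(-17) = (0*(-⅓ - √2*√((⅕)*55)/6))*(-17) = (0*(-⅓ - √2*√11/6))*(-17) = (0*(-⅓ - √22/6))*(-17) = 0*(-17) = 0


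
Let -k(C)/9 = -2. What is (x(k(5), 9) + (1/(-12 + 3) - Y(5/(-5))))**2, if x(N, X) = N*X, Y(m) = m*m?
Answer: 2096704/81 ≈ 25885.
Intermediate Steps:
k(C) = 18 (k(C) = -9*(-2) = 18)
Y(m) = m**2
(x(k(5), 9) + (1/(-12 + 3) - Y(5/(-5))))**2 = (18*9 + (1/(-12 + 3) - (5/(-5))**2))**2 = (162 + (1/(-9) - (5*(-1/5))**2))**2 = (162 + (-1/9 - 1*(-1)**2))**2 = (162 + (-1/9 - 1*1))**2 = (162 + (-1/9 - 1))**2 = (162 - 10/9)**2 = (1448/9)**2 = 2096704/81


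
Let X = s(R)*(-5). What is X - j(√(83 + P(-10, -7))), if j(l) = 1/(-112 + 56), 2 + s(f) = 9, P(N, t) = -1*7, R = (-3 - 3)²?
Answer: -1959/56 ≈ -34.982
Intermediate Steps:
R = 36 (R = (-6)² = 36)
P(N, t) = -7
s(f) = 7 (s(f) = -2 + 9 = 7)
X = -35 (X = 7*(-5) = -35)
j(l) = -1/56 (j(l) = 1/(-56) = -1/56)
X - j(√(83 + P(-10, -7))) = -35 - 1*(-1/56) = -35 + 1/56 = -1959/56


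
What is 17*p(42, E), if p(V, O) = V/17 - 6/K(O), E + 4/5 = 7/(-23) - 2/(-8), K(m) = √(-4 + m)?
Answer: 42 + 204*I*√256795/2233 ≈ 42.0 + 46.295*I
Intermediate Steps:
E = -393/460 (E = -⅘ + (7/(-23) - 2/(-8)) = -⅘ + (7*(-1/23) - 2*(-⅛)) = -⅘ + (-7/23 + ¼) = -⅘ - 5/92 = -393/460 ≈ -0.85435)
p(V, O) = -6/√(-4 + O) + V/17 (p(V, O) = V/17 - 6/√(-4 + O) = -6/√(-4 + O) + V/17)
17*p(42, E) = 17*(-6/√(-4 - 393/460) + (1/17)*42) = 17*(-(-12)*I*√256795/2233 + 42/17) = 17*(12*I*√256795/2233 + 42/17) = 17*(42/17 + 12*I*√256795/2233) = 42 + 204*I*√256795/2233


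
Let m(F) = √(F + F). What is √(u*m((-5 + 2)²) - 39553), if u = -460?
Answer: √(-39553 - 1380*√2) ≈ 203.73*I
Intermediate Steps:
m(F) = √2*√F (m(F) = √(2*F) = √2*√F)
√(u*m((-5 + 2)²) - 39553) = √(-460*√2*√((-5 + 2)²) - 39553) = √(-460*√2*√((-3)²) - 39553) = √(-460*√2*√9 - 39553) = √(-460*√2*3 - 39553) = √(-1380*√2 - 39553) = √(-39553 - 1380*√2)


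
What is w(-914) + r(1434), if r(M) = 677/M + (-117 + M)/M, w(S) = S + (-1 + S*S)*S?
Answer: -547466742851/717 ≈ -7.6355e+8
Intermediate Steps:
w(S) = S + S*(-1 + S²) (w(S) = S + (-1 + S²)*S = S + S*(-1 + S²))
r(M) = 677/M + (-117 + M)/M
w(-914) + r(1434) = (-914)³ + (560 + 1434)/1434 = -763551944 + (1/1434)*1994 = -763551944 + 997/717 = -547466742851/717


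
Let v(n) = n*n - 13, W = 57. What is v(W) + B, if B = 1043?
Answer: 4279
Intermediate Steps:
v(n) = -13 + n² (v(n) = n² - 13 = -13 + n²)
v(W) + B = (-13 + 57²) + 1043 = (-13 + 3249) + 1043 = 3236 + 1043 = 4279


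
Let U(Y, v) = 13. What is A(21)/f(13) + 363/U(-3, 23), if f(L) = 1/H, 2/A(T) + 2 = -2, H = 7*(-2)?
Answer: 454/13 ≈ 34.923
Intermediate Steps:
H = -14
A(T) = -½ (A(T) = 2/(-2 - 2) = 2/(-4) = 2*(-¼) = -½)
f(L) = -1/14 (f(L) = 1/(-14) = -1/14)
A(21)/f(13) + 363/U(-3, 23) = -1/(2*(-1/14)) + 363/13 = -½*(-14) + 363*(1/13) = 7 + 363/13 = 454/13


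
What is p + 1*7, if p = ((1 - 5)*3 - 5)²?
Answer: 296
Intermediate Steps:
p = 289 (p = (-4*3 - 5)² = (-12 - 5)² = (-17)² = 289)
p + 1*7 = 289 + 1*7 = 289 + 7 = 296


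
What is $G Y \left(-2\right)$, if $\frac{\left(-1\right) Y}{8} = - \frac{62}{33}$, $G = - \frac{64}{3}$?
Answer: $\frac{63488}{99} \approx 641.29$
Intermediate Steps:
$G = - \frac{64}{3}$ ($G = \left(-64\right) \frac{1}{3} = - \frac{64}{3} \approx -21.333$)
$Y = \frac{496}{33}$ ($Y = - 8 \left(- \frac{62}{33}\right) = - 8 \left(\left(-62\right) \frac{1}{33}\right) = \left(-8\right) \left(- \frac{62}{33}\right) = \frac{496}{33} \approx 15.03$)
$G Y \left(-2\right) = \left(- \frac{64}{3}\right) \frac{496}{33} \left(-2\right) = \left(- \frac{31744}{99}\right) \left(-2\right) = \frac{63488}{99}$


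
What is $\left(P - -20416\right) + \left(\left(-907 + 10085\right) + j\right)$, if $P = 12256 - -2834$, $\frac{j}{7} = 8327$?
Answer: $102973$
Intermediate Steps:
$j = 58289$ ($j = 7 \cdot 8327 = 58289$)
$P = 15090$ ($P = 12256 + 2834 = 15090$)
$\left(P - -20416\right) + \left(\left(-907 + 10085\right) + j\right) = \left(15090 - -20416\right) + \left(\left(-907 + 10085\right) + 58289\right) = \left(15090 + 20416\right) + \left(9178 + 58289\right) = 35506 + 67467 = 102973$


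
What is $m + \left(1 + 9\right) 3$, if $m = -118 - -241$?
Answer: $153$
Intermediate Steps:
$m = 123$ ($m = -118 + 241 = 123$)
$m + \left(1 + 9\right) 3 = 123 + \left(1 + 9\right) 3 = 123 + 10 \cdot 3 = 123 + 30 = 153$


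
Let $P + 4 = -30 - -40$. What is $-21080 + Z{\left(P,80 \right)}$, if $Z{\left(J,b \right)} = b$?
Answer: $-21000$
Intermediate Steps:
$P = 6$ ($P = -4 - -10 = -4 + \left(-30 + 40\right) = -4 + 10 = 6$)
$-21080 + Z{\left(P,80 \right)} = -21080 + 80 = -21000$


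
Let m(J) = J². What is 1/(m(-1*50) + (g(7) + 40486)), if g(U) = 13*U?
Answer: 1/43077 ≈ 2.3214e-5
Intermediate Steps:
1/(m(-1*50) + (g(7) + 40486)) = 1/((-1*50)² + (13*7 + 40486)) = 1/((-50)² + (91 + 40486)) = 1/(2500 + 40577) = 1/43077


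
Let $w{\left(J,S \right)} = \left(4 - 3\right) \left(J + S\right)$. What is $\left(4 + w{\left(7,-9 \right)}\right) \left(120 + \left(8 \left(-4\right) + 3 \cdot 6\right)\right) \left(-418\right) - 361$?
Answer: $-88977$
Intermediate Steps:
$w{\left(J,S \right)} = J + S$ ($w{\left(J,S \right)} = 1 \left(J + S\right) = J + S$)
$\left(4 + w{\left(7,-9 \right)}\right) \left(120 + \left(8 \left(-4\right) + 3 \cdot 6\right)\right) \left(-418\right) - 361 = \left(4 + \left(7 - 9\right)\right) \left(120 + \left(8 \left(-4\right) + 3 \cdot 6\right)\right) \left(-418\right) - 361 = \left(4 - 2\right) \left(120 + \left(-32 + 18\right)\right) \left(-418\right) - 361 = 2 \left(120 - 14\right) \left(-418\right) - 361 = 2 \cdot 106 \left(-418\right) - 361 = 212 \left(-418\right) - 361 = -88616 - 361 = -88977$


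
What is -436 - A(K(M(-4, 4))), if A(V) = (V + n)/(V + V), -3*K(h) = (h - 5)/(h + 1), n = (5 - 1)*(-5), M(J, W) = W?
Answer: -573/2 ≈ -286.50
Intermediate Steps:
n = -20 (n = 4*(-5) = -20)
K(h) = -(-5 + h)/(3*(1 + h)) (K(h) = -(h - 5)/(3*(h + 1)) = -(-5 + h)/(3*(1 + h)))
A(V) = (-20 + V)/(2*V) (A(V) = (V - 20)/(V + V) = (-20 + V)/((2*V)) = (-20 + V)*(1/(2*V)) = (-20 + V)/(2*V))
-436 - A(K(M(-4, 4))) = -436 - (-20 + (5 - 1*4)/(3*(1 + 4)))/(2*((5 - 1*4)/(3*(1 + 4)))) = -436 - (-20 + (⅓)*(5 - 4)/5)/(2*((⅓)*(5 - 4)/5)) = -436 - (-20 + (⅓)*(⅕)*1)/(2*((⅓)*(⅕)*1)) = -436 - (-20 + 1/15)/(2*1/15) = -436 - 15*(-299)/(2*15) = -436 - 1*(-299/2) = -436 + 299/2 = -573/2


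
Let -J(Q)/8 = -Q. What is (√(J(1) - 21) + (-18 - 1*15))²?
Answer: (33 - I*√13)² ≈ 1076.0 - 237.97*I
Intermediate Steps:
J(Q) = 8*Q (J(Q) = -(-8)*Q = 8*Q)
(√(J(1) - 21) + (-18 - 1*15))² = (√(8*1 - 21) + (-18 - 1*15))² = (√(8 - 21) + (-18 - 15))² = (√(-13) - 33)² = (I*√13 - 33)² = (-33 + I*√13)²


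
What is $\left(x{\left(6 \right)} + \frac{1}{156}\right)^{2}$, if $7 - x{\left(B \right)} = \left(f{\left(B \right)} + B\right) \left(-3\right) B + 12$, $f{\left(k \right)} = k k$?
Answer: $\frac{13725762649}{24336} \approx 5.6401 \cdot 10^{5}$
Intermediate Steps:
$f{\left(k \right)} = k^{2}$
$x{\left(B \right)} = -5 - B \left(- 3 B - 3 B^{2}\right)$ ($x{\left(B \right)} = 7 - \left(\left(B^{2} + B\right) \left(-3\right) B + 12\right) = 7 - \left(\left(B + B^{2}\right) \left(-3\right) B + 12\right) = 7 - \left(\left(- 3 B - 3 B^{2}\right) B + 12\right) = 7 - \left(B \left(- 3 B - 3 B^{2}\right) + 12\right) = 7 - \left(12 + B \left(- 3 B - 3 B^{2}\right)\right) = -5 - B \left(- 3 B - 3 B^{2}\right)$)
$\left(x{\left(6 \right)} + \frac{1}{156}\right)^{2} = \left(\left(-5 + 3 \cdot 6^{2} + 3 \cdot 6^{3}\right) + \frac{1}{156}\right)^{2} = \left(\left(-5 + 3 \cdot 36 + 3 \cdot 216\right) + \frac{1}{156}\right)^{2} = \left(\left(-5 + 108 + 648\right) + \frac{1}{156}\right)^{2} = \left(751 + \frac{1}{156}\right)^{2} = \left(\frac{117157}{156}\right)^{2} = \frac{13725762649}{24336}$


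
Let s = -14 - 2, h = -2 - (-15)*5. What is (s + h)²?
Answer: 3249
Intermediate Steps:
h = 73 (h = -2 - 3*(-25) = -2 + 75 = 73)
s = -16
(s + h)² = (-16 + 73)² = 57² = 3249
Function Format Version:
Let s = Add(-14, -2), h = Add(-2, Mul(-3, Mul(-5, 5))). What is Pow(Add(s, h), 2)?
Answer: 3249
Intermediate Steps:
h = 73 (h = Add(-2, Mul(-3, -25)) = Add(-2, 75) = 73)
s = -16
Pow(Add(s, h), 2) = Pow(Add(-16, 73), 2) = Pow(57, 2) = 3249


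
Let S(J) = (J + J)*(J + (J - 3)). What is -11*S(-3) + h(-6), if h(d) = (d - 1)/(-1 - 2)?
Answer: -1775/3 ≈ -591.67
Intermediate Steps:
S(J) = 2*J*(-3 + 2*J) (S(J) = (2*J)*(J + (-3 + J)) = (2*J)*(-3 + 2*J) = 2*J*(-3 + 2*J))
h(d) = 1/3 - d/3 (h(d) = (-1 + d)/(-3) = (-1 + d)*(-1/3) = 1/3 - d/3)
-11*S(-3) + h(-6) = -22*(-3)*(-3 + 2*(-3)) + (1/3 - 1/3*(-6)) = -22*(-3)*(-3 - 6) + (1/3 + 2) = -22*(-3)*(-9) + 7/3 = -11*54 + 7/3 = -594 + 7/3 = -1775/3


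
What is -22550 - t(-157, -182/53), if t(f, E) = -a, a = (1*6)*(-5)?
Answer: -22580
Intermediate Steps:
a = -30 (a = 6*(-5) = -30)
t(f, E) = 30 (t(f, E) = -1*(-30) = 30)
-22550 - t(-157, -182/53) = -22550 - 1*30 = -22550 - 30 = -22580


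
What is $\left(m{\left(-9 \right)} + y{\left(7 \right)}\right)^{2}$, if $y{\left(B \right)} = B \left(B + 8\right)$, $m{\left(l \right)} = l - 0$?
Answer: $9216$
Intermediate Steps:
$m{\left(l \right)} = l$ ($m{\left(l \right)} = l + 0 = l$)
$y{\left(B \right)} = B \left(8 + B\right)$
$\left(m{\left(-9 \right)} + y{\left(7 \right)}\right)^{2} = \left(-9 + 7 \left(8 + 7\right)\right)^{2} = \left(-9 + 7 \cdot 15\right)^{2} = \left(-9 + 105\right)^{2} = 96^{2} = 9216$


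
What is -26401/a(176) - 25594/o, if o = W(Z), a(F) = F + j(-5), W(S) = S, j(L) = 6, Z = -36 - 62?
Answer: 147915/1274 ≈ 116.10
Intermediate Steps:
Z = -98
a(F) = 6 + F (a(F) = F + 6 = 6 + F)
o = -98
-26401/a(176) - 25594/o = -26401/(6 + 176) - 25594/(-98) = -26401/182 - 25594*(-1/98) = -26401*1/182 + 12797/49 = -26401/182 + 12797/49 = 147915/1274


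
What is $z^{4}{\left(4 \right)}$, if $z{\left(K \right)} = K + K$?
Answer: $4096$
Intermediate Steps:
$z{\left(K \right)} = 2 K$
$z^{4}{\left(4 \right)} = \left(2 \cdot 4\right)^{4} = 8^{4} = 4096$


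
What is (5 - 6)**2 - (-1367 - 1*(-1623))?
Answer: -255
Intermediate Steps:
(5 - 6)**2 - (-1367 - 1*(-1623)) = (-1)**2 - (-1367 + 1623) = 1 - 1*256 = 1 - 256 = -255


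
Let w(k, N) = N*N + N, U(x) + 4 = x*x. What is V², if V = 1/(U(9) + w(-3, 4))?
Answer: 1/9409 ≈ 0.00010628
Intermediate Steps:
U(x) = -4 + x² (U(x) = -4 + x*x = -4 + x²)
w(k, N) = N + N² (w(k, N) = N² + N = N + N²)
V = 1/97 (V = 1/((-4 + 9²) + 4*(1 + 4)) = 1/((-4 + 81) + 4*5) = 1/(77 + 20) = 1/97 ≈ 0.010309)
V² = (1/97)² = 1/9409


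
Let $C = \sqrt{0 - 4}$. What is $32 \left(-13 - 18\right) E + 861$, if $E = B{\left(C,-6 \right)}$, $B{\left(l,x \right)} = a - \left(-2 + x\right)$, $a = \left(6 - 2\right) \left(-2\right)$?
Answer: $861$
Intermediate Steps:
$a = -8$ ($a = 4 \left(-2\right) = -8$)
$C = 2 i$ ($C = \sqrt{-4} = 2 i \approx 2.0 i$)
$B{\left(l,x \right)} = -6 - x$ ($B{\left(l,x \right)} = -8 - \left(-2 + x\right) = -6 - x$)
$E = 0$ ($E = -6 - -6 = -6 + 6 = 0$)
$32 \left(-13 - 18\right) E + 861 = 32 \left(-13 - 18\right) 0 + 861 = 32 \left(-31\right) 0 + 861 = \left(-992\right) 0 + 861 = 0 + 861 = 861$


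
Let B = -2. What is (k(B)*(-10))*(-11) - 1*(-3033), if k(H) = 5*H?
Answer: 1933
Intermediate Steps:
(k(B)*(-10))*(-11) - 1*(-3033) = ((5*(-2))*(-10))*(-11) - 1*(-3033) = -10*(-10)*(-11) + 3033 = 100*(-11) + 3033 = -1100 + 3033 = 1933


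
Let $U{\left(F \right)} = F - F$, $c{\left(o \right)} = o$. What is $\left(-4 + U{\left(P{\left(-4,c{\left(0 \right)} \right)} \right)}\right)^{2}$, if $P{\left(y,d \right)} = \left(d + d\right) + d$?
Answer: $16$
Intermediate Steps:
$P{\left(y,d \right)} = 3 d$ ($P{\left(y,d \right)} = 2 d + d = 3 d$)
$U{\left(F \right)} = 0$
$\left(-4 + U{\left(P{\left(-4,c{\left(0 \right)} \right)} \right)}\right)^{2} = \left(-4 + 0\right)^{2} = \left(-4\right)^{2} = 16$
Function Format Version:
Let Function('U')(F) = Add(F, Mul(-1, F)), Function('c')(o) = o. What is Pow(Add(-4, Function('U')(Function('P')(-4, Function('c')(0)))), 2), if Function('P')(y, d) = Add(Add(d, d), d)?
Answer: 16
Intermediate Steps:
Function('P')(y, d) = Mul(3, d) (Function('P')(y, d) = Add(Mul(2, d), d) = Mul(3, d))
Function('U')(F) = 0
Pow(Add(-4, Function('U')(Function('P')(-4, Function('c')(0)))), 2) = Pow(Add(-4, 0), 2) = Pow(-4, 2) = 16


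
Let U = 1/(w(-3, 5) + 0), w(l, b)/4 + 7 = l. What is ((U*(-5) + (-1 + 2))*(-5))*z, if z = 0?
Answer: 0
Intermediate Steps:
w(l, b) = -28 + 4*l
U = -1/40 (U = 1/((-28 + 4*(-3)) + 0) = 1/((-28 - 12) + 0) = 1/(-40 + 0) = 1/(-40) = -1/40 ≈ -0.025000)
((U*(-5) + (-1 + 2))*(-5))*z = ((-1/40*(-5) + (-1 + 2))*(-5))*0 = ((⅛ + 1)*(-5))*0 = ((9/8)*(-5))*0 = -45/8*0 = 0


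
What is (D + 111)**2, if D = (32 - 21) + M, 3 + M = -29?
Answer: 8100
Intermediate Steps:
M = -32 (M = -3 - 29 = -32)
D = -21 (D = (32 - 21) - 32 = 11 - 32 = -21)
(D + 111)**2 = (-21 + 111)**2 = 90**2 = 8100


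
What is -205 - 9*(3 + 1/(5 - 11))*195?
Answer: -10355/2 ≈ -5177.5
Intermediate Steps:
-205 - 9*(3 + 1/(5 - 11))*195 = -205 - 9*(3 + 1/(-6))*195 = -205 - 9*(3 - ⅙)*195 = -205 - 9*17/6*195 = -205 - 51/2*195 = -205 - 9945/2 = -10355/2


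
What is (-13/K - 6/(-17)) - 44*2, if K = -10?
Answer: -14679/170 ≈ -86.347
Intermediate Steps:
(-13/K - 6/(-17)) - 44*2 = (-13/(-10) - 6/(-17)) - 44*2 = (-13*(-⅒) - 6*(-1/17)) - 88 = (13/10 + 6/17) - 88 = 281/170 - 88 = -14679/170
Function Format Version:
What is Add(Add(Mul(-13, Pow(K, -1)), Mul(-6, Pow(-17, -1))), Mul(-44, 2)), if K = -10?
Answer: Rational(-14679, 170) ≈ -86.347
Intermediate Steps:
Add(Add(Mul(-13, Pow(K, -1)), Mul(-6, Pow(-17, -1))), Mul(-44, 2)) = Add(Add(Mul(-13, Pow(-10, -1)), Mul(-6, Pow(-17, -1))), Mul(-44, 2)) = Add(Add(Mul(-13, Rational(-1, 10)), Mul(-6, Rational(-1, 17))), -88) = Add(Add(Rational(13, 10), Rational(6, 17)), -88) = Add(Rational(281, 170), -88) = Rational(-14679, 170)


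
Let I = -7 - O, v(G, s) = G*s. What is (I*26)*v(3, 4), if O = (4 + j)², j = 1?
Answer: -9984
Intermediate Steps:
O = 25 (O = (4 + 1)² = 5² = 25)
I = -32 (I = -7 - 1*25 = -7 - 25 = -32)
(I*26)*v(3, 4) = (-32*26)*(3*4) = -832*12 = -9984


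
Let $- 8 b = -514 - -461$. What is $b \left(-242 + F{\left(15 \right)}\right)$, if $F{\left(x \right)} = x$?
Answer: $- \frac{12031}{8} \approx -1503.9$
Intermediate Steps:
$b = \frac{53}{8}$ ($b = - \frac{-514 - -461}{8} = - \frac{-514 + 461}{8} = \left(- \frac{1}{8}\right) \left(-53\right) = \frac{53}{8} \approx 6.625$)
$b \left(-242 + F{\left(15 \right)}\right) = \frac{53 \left(-242 + 15\right)}{8} = \frac{53}{8} \left(-227\right) = - \frac{12031}{8}$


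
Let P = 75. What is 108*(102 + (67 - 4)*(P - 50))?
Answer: 181116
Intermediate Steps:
108*(102 + (67 - 4)*(P - 50)) = 108*(102 + (67 - 4)*(75 - 50)) = 108*(102 + 63*25) = 108*(102 + 1575) = 108*1677 = 181116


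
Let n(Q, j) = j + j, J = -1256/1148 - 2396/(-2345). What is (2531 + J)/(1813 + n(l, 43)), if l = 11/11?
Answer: 243336041/182579355 ≈ 1.3328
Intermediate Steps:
J = -6954/96145 (J = -1256*1/1148 - 2396*(-1/2345) = -314/287 + 2396/2345 = -6954/96145 ≈ -0.072328)
l = 1 (l = 11*(1/11) = 1)
n(Q, j) = 2*j
(2531 + J)/(1813 + n(l, 43)) = (2531 - 6954/96145)/(1813 + 2*43) = 243336041/(96145*(1813 + 86)) = (243336041/96145)/1899 = (243336041/96145)*(1/1899) = 243336041/182579355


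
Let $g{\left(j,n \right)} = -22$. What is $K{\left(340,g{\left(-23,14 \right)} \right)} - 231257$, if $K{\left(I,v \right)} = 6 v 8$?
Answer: $-232313$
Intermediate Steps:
$K{\left(I,v \right)} = 48 v$
$K{\left(340,g{\left(-23,14 \right)} \right)} - 231257 = 48 \left(-22\right) - 231257 = -1056 - 231257 = -232313$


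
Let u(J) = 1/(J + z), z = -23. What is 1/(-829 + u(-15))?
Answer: -38/31503 ≈ -0.0012062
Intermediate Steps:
u(J) = 1/(-23 + J) (u(J) = 1/(J - 23) = 1/(-23 + J))
1/(-829 + u(-15)) = 1/(-829 + 1/(-23 - 15)) = 1/(-829 + 1/(-38)) = 1/(-829 - 1/38) = 1/(-31503/38) = -38/31503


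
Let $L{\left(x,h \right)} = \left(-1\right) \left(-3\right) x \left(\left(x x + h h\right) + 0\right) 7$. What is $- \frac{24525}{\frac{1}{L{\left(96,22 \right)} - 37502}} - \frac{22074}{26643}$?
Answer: $- \frac{4251081977386808}{8881} \approx -4.7867 \cdot 10^{11}$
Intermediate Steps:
$L{\left(x,h \right)} = 21 x \left(h^{2} + x^{2}\right)$ ($L{\left(x,h \right)} = 3 x \left(\left(x^{2} + h^{2}\right) + 0\right) 7 = 3 x \left(\left(h^{2} + x^{2}\right) + 0\right) 7 = 3 x \left(h^{2} + x^{2}\right) 7 = 21 x \left(h^{2} + x^{2}\right)$)
$- \frac{24525}{\frac{1}{L{\left(96,22 \right)} - 37502}} - \frac{22074}{26643} = - \frac{24525}{\frac{1}{21 \cdot 96 \left(22^{2} + 96^{2}\right) - 37502}} - \frac{22074}{26643} = - \frac{24525}{\frac{1}{21 \cdot 96 \left(484 + 9216\right) - 37502}} - \frac{7358}{8881} = - \frac{24525}{\frac{1}{21 \cdot 96 \cdot 9700 - 37502}} - \frac{7358}{8881} = - \frac{24525}{\frac{1}{19555200 - 37502}} - \frac{7358}{8881} = - \frac{24525}{\frac{1}{19517698}} - \frac{7358}{8881} = - 24525 \frac{1}{\frac{1}{19517698}} - \frac{7358}{8881} = \left(-24525\right) 19517698 - \frac{7358}{8881} = -478671543450 - \frac{7358}{8881} = - \frac{4251081977386808}{8881}$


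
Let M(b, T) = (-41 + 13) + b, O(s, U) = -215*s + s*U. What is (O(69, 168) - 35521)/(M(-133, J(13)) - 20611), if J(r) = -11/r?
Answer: 9691/5193 ≈ 1.8662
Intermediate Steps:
O(s, U) = -215*s + U*s
M(b, T) = -28 + b
(O(69, 168) - 35521)/(M(-133, J(13)) - 20611) = (69*(-215 + 168) - 35521)/((-28 - 133) - 20611) = (69*(-47) - 35521)/(-161 - 20611) = (-3243 - 35521)/(-20772) = -38764*(-1/20772) = 9691/5193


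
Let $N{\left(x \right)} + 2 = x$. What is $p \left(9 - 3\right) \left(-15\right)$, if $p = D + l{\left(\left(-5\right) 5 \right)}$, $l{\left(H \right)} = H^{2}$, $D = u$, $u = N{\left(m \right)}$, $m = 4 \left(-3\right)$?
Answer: $-54990$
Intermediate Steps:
$m = -12$
$N{\left(x \right)} = -2 + x$
$u = -14$ ($u = -2 - 12 = -14$)
$D = -14$
$p = 611$ ($p = -14 + \left(\left(-5\right) 5\right)^{2} = -14 + \left(-25\right)^{2} = -14 + 625 = 611$)
$p \left(9 - 3\right) \left(-15\right) = 611 \left(9 - 3\right) \left(-15\right) = 611 \cdot 6 \left(-15\right) = 3666 \left(-15\right) = -54990$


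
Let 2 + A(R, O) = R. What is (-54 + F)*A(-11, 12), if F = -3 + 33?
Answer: 312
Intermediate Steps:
A(R, O) = -2 + R
F = 30
(-54 + F)*A(-11, 12) = (-54 + 30)*(-2 - 11) = -24*(-13) = 312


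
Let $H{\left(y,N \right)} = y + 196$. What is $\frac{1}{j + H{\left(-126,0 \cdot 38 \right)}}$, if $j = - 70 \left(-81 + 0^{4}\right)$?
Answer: $\frac{1}{5740} \approx 0.00017422$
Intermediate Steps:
$H{\left(y,N \right)} = 196 + y$
$j = 5670$ ($j = - 70 \left(-81 + 0\right) = \left(-70\right) \left(-81\right) = 5670$)
$\frac{1}{j + H{\left(-126,0 \cdot 38 \right)}} = \frac{1}{5670 + \left(196 - 126\right)} = \frac{1}{5670 + 70} = \frac{1}{5740}$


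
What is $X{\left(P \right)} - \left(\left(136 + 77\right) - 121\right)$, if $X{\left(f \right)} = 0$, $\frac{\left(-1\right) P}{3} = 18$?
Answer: $-92$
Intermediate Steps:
$P = -54$ ($P = \left(-3\right) 18 = -54$)
$X{\left(P \right)} - \left(\left(136 + 77\right) - 121\right) = 0 - \left(\left(136 + 77\right) - 121\right) = 0 - \left(213 - 121\right) = 0 - 92 = -92$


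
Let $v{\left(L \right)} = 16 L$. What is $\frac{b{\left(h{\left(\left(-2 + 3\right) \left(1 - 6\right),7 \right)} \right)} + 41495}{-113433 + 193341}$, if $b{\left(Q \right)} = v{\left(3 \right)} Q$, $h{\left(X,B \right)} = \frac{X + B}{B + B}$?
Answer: $\frac{290513}{559356} \approx 0.51937$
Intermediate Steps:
$h{\left(X,B \right)} = \frac{B + X}{2 B}$
$b{\left(Q \right)} = 48 Q$ ($b{\left(Q \right)} = 16 \cdot 3 Q = 48 Q$)
$\frac{b{\left(h{\left(\left(-2 + 3\right) \left(1 - 6\right),7 \right)} \right)} + 41495}{-113433 + 193341} = \frac{48 \frac{7 + \left(-2 + 3\right) \left(1 - 6\right)}{2 \cdot 7} + 41495}{-113433 + 193341} = \frac{48 \cdot \frac{1}{2} \cdot \frac{1}{7} \left(7 + 1 \left(-5\right)\right) + 41495}{79908} = \left(48 \cdot \frac{1}{2} \cdot \frac{1}{7} \left(7 - 5\right) + 41495\right) \frac{1}{79908} = \left(48 \cdot \frac{1}{2} \cdot \frac{1}{7} \cdot 2 + 41495\right) \frac{1}{79908} = \left(48 \cdot \frac{1}{7} + 41495\right) \frac{1}{79908} = \left(\frac{48}{7} + 41495\right) \frac{1}{79908} = \frac{290513}{7} \cdot \frac{1}{79908} = \frac{290513}{559356}$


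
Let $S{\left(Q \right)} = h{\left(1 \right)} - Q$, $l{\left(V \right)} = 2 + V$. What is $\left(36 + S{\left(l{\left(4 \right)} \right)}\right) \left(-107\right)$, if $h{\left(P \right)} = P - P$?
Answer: $-3210$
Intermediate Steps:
$h{\left(P \right)} = 0$
$S{\left(Q \right)} = - Q$ ($S{\left(Q \right)} = 0 - Q = - Q$)
$\left(36 + S{\left(l{\left(4 \right)} \right)}\right) \left(-107\right) = \left(36 - \left(2 + 4\right)\right) \left(-107\right) = \left(36 - 6\right) \left(-107\right) = 30 \left(-107\right) = -3210$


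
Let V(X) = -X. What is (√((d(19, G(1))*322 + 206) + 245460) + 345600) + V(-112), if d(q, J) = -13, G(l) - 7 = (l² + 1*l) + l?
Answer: 345712 + 2*√60370 ≈ 3.4620e+5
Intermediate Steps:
G(l) = 7 + l² + 2*l (G(l) = 7 + ((l² + 1*l) + l) = 7 + ((l² + l) + l) = 7 + ((l + l²) + l) = 7 + (l² + 2*l) = 7 + l² + 2*l)
(√((d(19, G(1))*322 + 206) + 245460) + 345600) + V(-112) = (√((-13*322 + 206) + 245460) + 345600) - 1*(-112) = (√((-4186 + 206) + 245460) + 345600) + 112 = (√(-3980 + 245460) + 345600) + 112 = (√241480 + 345600) + 112 = (2*√60370 + 345600) + 112 = (345600 + 2*√60370) + 112 = 345712 + 2*√60370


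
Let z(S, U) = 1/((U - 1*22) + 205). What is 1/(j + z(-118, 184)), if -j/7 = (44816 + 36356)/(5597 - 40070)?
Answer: 12651591/208565341 ≈ 0.060660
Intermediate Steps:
z(S, U) = 1/(183 + U) (z(S, U) = 1/((U - 22) + 205) = 1/((-22 + U) + 205) = 1/(183 + U))
j = 568204/34473 (j = -7*(44816 + 36356)/(5597 - 40070) = -568204/(-34473) = -568204*(-1)/34473 = -7*(-81172/34473) = 568204/34473 ≈ 16.483)
1/(j + z(-118, 184)) = 1/(568204/34473 + 1/(183 + 184)) = 1/(568204/34473 + 1/367) = 1/(208565341/12651591) = 12651591/208565341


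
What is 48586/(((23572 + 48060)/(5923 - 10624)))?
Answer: -114201393/35816 ≈ -3188.6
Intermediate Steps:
48586/(((23572 + 48060)/(5923 - 10624))) = 48586/((71632/(-4701))) = 48586/((71632*(-1/4701))) = 48586/(-71632/4701) = 48586*(-4701/71632) = -114201393/35816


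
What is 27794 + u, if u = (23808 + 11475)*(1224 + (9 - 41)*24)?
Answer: 16116842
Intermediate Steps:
u = 16089048 (u = 35283*(1224 - 32*24) = 35283*(1224 - 768) = 35283*456 = 16089048)
27794 + u = 27794 + 16089048 = 16116842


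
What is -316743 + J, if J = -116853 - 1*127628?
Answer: -561224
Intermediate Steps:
J = -244481 (J = -116853 - 127628 = -244481)
-316743 + J = -316743 - 244481 = -561224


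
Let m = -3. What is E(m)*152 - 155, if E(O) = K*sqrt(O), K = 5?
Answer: -155 + 760*I*sqrt(3) ≈ -155.0 + 1316.4*I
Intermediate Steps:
E(O) = 5*sqrt(O)
E(m)*152 - 155 = (5*sqrt(-3))*152 - 155 = (5*(I*sqrt(3)))*152 - 155 = (5*I*sqrt(3))*152 - 155 = 760*I*sqrt(3) - 155 = -155 + 760*I*sqrt(3)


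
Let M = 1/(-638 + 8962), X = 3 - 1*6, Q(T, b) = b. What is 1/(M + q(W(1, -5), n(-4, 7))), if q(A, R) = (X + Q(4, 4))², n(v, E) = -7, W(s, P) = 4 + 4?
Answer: 8324/8325 ≈ 0.99988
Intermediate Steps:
W(s, P) = 8
X = -3 (X = 3 - 6 = -3)
q(A, R) = 1 (q(A, R) = (-3 + 4)² = 1² = 1)
M = 1/8324 ≈ 0.00012013
1/(M + q(W(1, -5), n(-4, 7))) = 1/(1/8324 + 1) = 1/(8325/8324) = 8324/8325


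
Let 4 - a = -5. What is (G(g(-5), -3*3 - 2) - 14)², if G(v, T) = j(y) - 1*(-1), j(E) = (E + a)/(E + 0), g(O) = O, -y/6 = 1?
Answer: 729/4 ≈ 182.25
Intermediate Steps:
y = -6 (y = -6*1 = -6)
a = 9 (a = 4 - 1*(-5) = 4 + 5 = 9)
j(E) = (9 + E)/E (j(E) = (E + 9)/(E + 0) = (9 + E)/E)
G(v, T) = ½ (G(v, T) = (9 - 6)/(-6) - 1*(-1) = -⅙*3 + 1 = -½ + 1 = ½)
(G(g(-5), -3*3 - 2) - 14)² = (½ - 14)² = (-27/2)² = 729/4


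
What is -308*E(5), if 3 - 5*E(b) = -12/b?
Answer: -8316/25 ≈ -332.64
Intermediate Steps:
E(b) = ⅗ + 12/(5*b) (E(b) = ⅗ - (-12)/(5*b) = ⅗ + 12/(5*b))
-308*E(5) = -924*(4 + 5)/(5*5) = -924*9/(5*5) = -308*27/25 = -8316/25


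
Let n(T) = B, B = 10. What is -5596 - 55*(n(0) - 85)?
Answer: -1471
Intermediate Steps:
n(T) = 10
-5596 - 55*(n(0) - 85) = -5596 - 55*(10 - 85) = -5596 - 55*(-75) = -5596 + 4125 = -1471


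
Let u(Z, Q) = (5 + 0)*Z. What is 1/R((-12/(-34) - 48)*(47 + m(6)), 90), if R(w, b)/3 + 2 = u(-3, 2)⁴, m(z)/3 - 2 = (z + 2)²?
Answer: 1/151869 ≈ 6.5846e-6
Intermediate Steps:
m(z) = 6 + 3*(2 + z)² (m(z) = 6 + 3*(z + 2)² = 6 + 3*(2 + z)²)
u(Z, Q) = 5*Z
R(w, b) = 151869 (R(w, b) = -6 + 3*(5*(-3))⁴ = -6 + 3*(-15)⁴ = -6 + 3*50625 = -6 + 151875 = 151869)
1/R((-12/(-34) - 48)*(47 + m(6)), 90) = 1/151869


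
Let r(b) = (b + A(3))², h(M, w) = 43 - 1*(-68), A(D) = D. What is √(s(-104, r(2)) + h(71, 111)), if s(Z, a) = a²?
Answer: 4*√46 ≈ 27.129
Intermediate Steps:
h(M, w) = 111 (h(M, w) = 43 + 68 = 111)
r(b) = (3 + b)² (r(b) = (b + 3)² = (3 + b)²)
√(s(-104, r(2)) + h(71, 111)) = √(((3 + 2)²)² + 111) = √((5²)² + 111) = √(25² + 111) = √(625 + 111) = √736 = 4*√46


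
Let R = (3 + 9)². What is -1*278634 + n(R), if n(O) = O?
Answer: -278490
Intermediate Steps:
R = 144 (R = 12² = 144)
-1*278634 + n(R) = -1*278634 + 144 = -278634 + 144 = -278490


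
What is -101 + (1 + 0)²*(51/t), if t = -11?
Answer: -1162/11 ≈ -105.64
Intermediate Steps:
-101 + (1 + 0)²*(51/t) = -101 + (1 + 0)²*(51/(-11)) = -101 + 1²*(51*(-1/11)) = -101 + 1*(-51/11) = -101 - 51/11 = -1162/11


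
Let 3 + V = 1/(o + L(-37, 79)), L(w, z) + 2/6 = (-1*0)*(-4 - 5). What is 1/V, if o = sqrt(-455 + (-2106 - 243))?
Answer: -12619/37860 + I*sqrt(701)/12620 ≈ -0.33331 + 0.002098*I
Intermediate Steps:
L(w, z) = -1/3 (L(w, z) = -1/3 + (-1*0)*(-4 - 5) = -1/3 + 0*(-9) = -1/3 + 0 = -1/3)
o = 2*I*sqrt(701) (o = sqrt(-455 - 2349) = sqrt(-2804) = 2*I*sqrt(701) ≈ 52.953*I)
V = -3 + 1/(-1/3 + 2*I*sqrt(701)) (V = -3 + 1/(2*I*sqrt(701) - 1/3) = -3 + 1/(-1/3 + 2*I*sqrt(701)) ≈ -3.0001 - 0.018884*I)
1/V = 1/(-75714/25237 - 18*I*sqrt(701)/25237)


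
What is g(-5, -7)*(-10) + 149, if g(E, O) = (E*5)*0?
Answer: 149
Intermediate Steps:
g(E, O) = 0 (g(E, O) = (5*E)*0 = 0)
g(-5, -7)*(-10) + 149 = 0*(-10) + 149 = 0 + 149 = 149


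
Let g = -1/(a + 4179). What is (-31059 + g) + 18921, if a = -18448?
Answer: -173197121/14269 ≈ -12138.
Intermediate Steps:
g = 1/14269 (g = -1/(-18448 + 4179) = -1/(-14269) = -1*(-1/14269) = 1/14269 ≈ 7.0082e-5)
(-31059 + g) + 18921 = (-31059 + 1/14269) + 18921 = -443180870/14269 + 18921 = -173197121/14269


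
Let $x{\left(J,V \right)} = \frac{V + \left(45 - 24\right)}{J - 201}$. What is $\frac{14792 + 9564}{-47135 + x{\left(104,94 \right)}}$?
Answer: $- \frac{1181266}{2286105} \approx -0.51672$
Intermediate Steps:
$x{\left(J,V \right)} = \frac{21 + V}{-201 + J}$ ($x{\left(J,V \right)} = \frac{V + 21}{-201 + J} = \frac{21 + V}{-201 + J}$)
$\frac{14792 + 9564}{-47135 + x{\left(104,94 \right)}} = \frac{14792 + 9564}{-47135 + \frac{21 + 94}{-201 + 104}} = \frac{24356}{-47135 + \frac{1}{-97} \cdot 115} = \frac{24356}{-47135 - \frac{115}{97}} = \frac{24356}{- \frac{4572210}{97}} = 24356 \left(- \frac{97}{4572210}\right) = - \frac{1181266}{2286105}$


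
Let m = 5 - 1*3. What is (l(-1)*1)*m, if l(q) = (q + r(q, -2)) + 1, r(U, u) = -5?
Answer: -10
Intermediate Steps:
m = 2 (m = 5 - 3 = 2)
l(q) = -4 + q (l(q) = (q - 5) + 1 = (-5 + q) + 1 = -4 + q)
(l(-1)*1)*m = ((-4 - 1)*1)*2 = -5*1*2 = -5*2 = -10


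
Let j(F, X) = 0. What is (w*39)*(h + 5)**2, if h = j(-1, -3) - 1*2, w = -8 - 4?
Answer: -4212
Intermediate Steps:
w = -12
h = -2 (h = 0 - 1*2 = 0 - 2 = -2)
(w*39)*(h + 5)**2 = (-12*39)*(-2 + 5)**2 = -468*3**2 = -468*9 = -4212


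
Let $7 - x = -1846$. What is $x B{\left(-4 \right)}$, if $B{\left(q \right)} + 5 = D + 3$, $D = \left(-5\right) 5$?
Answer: $-50031$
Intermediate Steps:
$D = -25$
$B{\left(q \right)} = -27$ ($B{\left(q \right)} = -5 + \left(-25 + 3\right) = -5 - 22 = -27$)
$x = 1853$ ($x = 7 - -1846 = 7 + 1846 = 1853$)
$x B{\left(-4 \right)} = 1853 \left(-27\right) = -50031$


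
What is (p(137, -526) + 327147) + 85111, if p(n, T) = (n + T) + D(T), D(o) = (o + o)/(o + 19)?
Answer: 208818635/507 ≈ 4.1187e+5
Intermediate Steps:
D(o) = 2*o/(19 + o) (D(o) = (2*o)/(19 + o) = 2*o/(19 + o))
p(n, T) = T + n + 2*T/(19 + T) (p(n, T) = (n + T) + 2*T/(19 + T) = (T + n) + 2*T/(19 + T) = T + n + 2*T/(19 + T))
(p(137, -526) + 327147) + 85111 = ((2*(-526) + (19 - 526)*(-526 + 137))/(19 - 526) + 327147) + 85111 = ((-1052 - 507*(-389))/(-507) + 327147) + 85111 = (-(-1052 + 197223)/507 + 327147) + 85111 = (-1/507*196171 + 327147) + 85111 = (-196171/507 + 327147) + 85111 = 165667358/507 + 85111 = 208818635/507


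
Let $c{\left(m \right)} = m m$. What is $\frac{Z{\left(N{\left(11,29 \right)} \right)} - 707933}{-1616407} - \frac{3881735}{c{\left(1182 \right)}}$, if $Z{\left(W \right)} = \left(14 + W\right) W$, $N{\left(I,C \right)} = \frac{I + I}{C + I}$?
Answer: $- \frac{528540462193781}{225832101346800} \approx -2.3404$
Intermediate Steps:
$c{\left(m \right)} = m^{2}$
$N{\left(I,C \right)} = \frac{2 I}{C + I}$
$Z{\left(W \right)} = W \left(14 + W\right)$
$\frac{Z{\left(N{\left(11,29 \right)} \right)} - 707933}{-1616407} - \frac{3881735}{c{\left(1182 \right)}} = \frac{2 \cdot 11 \frac{1}{29 + 11} \left(14 + 2 \cdot 11 \frac{1}{29 + 11}\right) - 707933}{-1616407} - \frac{3881735}{1182^{2}} = \left(2 \cdot 11 \cdot \frac{1}{40} \left(14 + 2 \cdot 11 \cdot \frac{1}{40}\right) - 707933\right) \left(- \frac{1}{1616407}\right) - \frac{3881735}{1397124} = \left(\frac{11 \left(14 + \frac{11}{20}\right)}{20} - 707933\right) \left(- \frac{1}{1616407}\right) - \frac{3881735}{1397124} = \left(\frac{11}{20} \cdot \frac{291}{20} - 707933\right) \left(- \frac{1}{1616407}\right) - \frac{3881735}{1397124} = \left(\frac{3201}{400} - 707933\right) \left(- \frac{1}{1616407}\right) - \frac{3881735}{1397124} = \left(- \frac{283169999}{400}\right) \left(- \frac{1}{1616407}\right) - \frac{3881735}{1397124} = \frac{283169999}{646562800} - \frac{3881735}{1397124} = - \frac{528540462193781}{225832101346800}$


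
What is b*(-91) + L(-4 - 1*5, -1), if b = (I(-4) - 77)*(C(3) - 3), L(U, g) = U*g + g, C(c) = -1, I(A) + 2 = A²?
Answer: -22924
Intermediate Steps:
I(A) = -2 + A²
L(U, g) = g + U*g
b = 252 (b = ((-2 + (-4)²) - 77)*(-1 - 3) = ((-2 + 16) - 77)*(-4) = (14 - 77)*(-4) = -63*(-4) = 252)
b*(-91) + L(-4 - 1*5, -1) = 252*(-91) - (1 + (-4 - 1*5)) = -22932 - (1 + (-4 - 5)) = -22932 - (1 - 9) = -22932 - 1*(-8) = -22932 + 8 = -22924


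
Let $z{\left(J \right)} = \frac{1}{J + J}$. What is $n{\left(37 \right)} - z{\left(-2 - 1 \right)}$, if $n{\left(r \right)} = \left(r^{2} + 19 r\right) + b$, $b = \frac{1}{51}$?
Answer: $\frac{211363}{102} \approx 2072.2$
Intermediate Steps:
$b = \frac{1}{51} \approx 0.019608$
$n{\left(r \right)} = \frac{1}{51} + r^{2} + 19 r$ ($n{\left(r \right)} = \left(r^{2} + 19 r\right) + \frac{1}{51} = \frac{1}{51} + r^{2} + 19 r$)
$z{\left(J \right)} = \frac{1}{2 J}$
$n{\left(37 \right)} - z{\left(-2 - 1 \right)} = \left(\frac{1}{51} + 37^{2} + 19 \cdot 37\right) - \frac{1}{2 \left(-2 - 1\right)} = \left(\frac{1}{51} + 1369 + 703\right) - \frac{1}{2 \left(-3\right)} = \frac{105673}{51} - \frac{1}{2} \left(- \frac{1}{3}\right) = \frac{105673}{51} - - \frac{1}{6} = \frac{105673}{51} + \frac{1}{6} = \frac{211363}{102}$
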